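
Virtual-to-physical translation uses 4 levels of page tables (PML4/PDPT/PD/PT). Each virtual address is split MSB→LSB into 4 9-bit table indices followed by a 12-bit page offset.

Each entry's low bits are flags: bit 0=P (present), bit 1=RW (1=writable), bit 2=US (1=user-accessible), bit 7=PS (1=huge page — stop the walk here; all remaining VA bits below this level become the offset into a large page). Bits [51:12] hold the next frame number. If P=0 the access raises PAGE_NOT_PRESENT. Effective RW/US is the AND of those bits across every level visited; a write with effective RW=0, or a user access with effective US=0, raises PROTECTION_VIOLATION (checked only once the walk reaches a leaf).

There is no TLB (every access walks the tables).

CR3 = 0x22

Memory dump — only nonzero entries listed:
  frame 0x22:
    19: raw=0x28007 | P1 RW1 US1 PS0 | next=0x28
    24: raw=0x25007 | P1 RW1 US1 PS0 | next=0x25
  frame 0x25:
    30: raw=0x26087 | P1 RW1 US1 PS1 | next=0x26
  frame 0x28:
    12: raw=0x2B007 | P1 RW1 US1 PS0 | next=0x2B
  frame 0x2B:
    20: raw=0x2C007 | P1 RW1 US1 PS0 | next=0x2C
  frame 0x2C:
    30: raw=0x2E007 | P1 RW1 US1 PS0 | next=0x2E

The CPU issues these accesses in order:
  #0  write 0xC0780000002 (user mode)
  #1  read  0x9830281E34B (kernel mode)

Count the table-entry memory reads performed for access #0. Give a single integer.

Trace:
#0 VA=0xC0780000002 (w,user):
  L0 @0x22[24] → 0x25007  P=1,RW=1,US=1,PS=0
  L1 @0x25[30] → 0x26087  P=1,RW=1,US=1,PS=1
  ⇒ phys 0x26002 (huge @L1)  [2 reads]
#1 VA=0x9830281E34B (r,kernel):
  L0 @0x22[19] → 0x28007  P=1,RW=1,US=1,PS=0
  L1 @0x28[12] → 0x2B007  P=1,RW=1,US=1,PS=0
  L2 @0x2B[20] → 0x2C007  P=1,RW=1,US=1,PS=0
  L3 @0x2C[30] → 0x2E007  P=1,RW=1,US=1,PS=0
  ⇒ phys 0x2E34B  [4 reads]

Entries read for #0: 2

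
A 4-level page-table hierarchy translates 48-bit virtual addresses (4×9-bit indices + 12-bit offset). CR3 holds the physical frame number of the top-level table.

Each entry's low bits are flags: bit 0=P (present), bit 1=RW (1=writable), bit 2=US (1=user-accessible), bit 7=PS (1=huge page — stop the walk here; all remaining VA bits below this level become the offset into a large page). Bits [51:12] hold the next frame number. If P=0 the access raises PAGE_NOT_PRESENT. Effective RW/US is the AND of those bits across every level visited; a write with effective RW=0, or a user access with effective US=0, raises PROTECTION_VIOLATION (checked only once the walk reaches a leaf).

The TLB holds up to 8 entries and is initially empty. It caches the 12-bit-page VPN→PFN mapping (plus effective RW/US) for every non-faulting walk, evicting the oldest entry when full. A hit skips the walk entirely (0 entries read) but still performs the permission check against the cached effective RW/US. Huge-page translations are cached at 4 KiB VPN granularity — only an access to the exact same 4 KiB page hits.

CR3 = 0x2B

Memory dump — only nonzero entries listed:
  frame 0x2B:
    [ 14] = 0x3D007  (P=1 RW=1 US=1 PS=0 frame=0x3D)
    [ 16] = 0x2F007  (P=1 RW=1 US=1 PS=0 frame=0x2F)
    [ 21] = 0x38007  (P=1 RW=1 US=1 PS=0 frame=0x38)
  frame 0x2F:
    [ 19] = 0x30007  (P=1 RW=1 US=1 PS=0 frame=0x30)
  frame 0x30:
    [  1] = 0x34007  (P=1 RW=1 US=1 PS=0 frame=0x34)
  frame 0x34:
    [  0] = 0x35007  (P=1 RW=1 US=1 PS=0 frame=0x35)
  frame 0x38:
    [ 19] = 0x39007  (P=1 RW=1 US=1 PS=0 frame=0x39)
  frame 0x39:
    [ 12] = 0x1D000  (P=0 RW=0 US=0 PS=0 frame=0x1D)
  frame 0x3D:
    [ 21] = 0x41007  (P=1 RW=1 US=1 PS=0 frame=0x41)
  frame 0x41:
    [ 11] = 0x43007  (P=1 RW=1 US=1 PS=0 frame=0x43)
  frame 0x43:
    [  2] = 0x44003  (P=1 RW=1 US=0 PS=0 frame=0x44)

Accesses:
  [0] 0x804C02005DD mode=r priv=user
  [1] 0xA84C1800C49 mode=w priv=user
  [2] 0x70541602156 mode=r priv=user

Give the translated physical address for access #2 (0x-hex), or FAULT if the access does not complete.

Trace:
#0 VA=0x804C02005DD (r,user):
  lvl0: tbl 0x2B, slot 16 ⇒ 0x2F007 (P1/RW1/US1/PS0)
  lvl1: tbl 0x2F, slot 19 ⇒ 0x30007 (P1/RW1/US1/PS0)
  lvl2: tbl 0x30, slot 1 ⇒ 0x34007 (P1/RW1/US1/PS0)
  lvl3: tbl 0x34, slot 0 ⇒ 0x35007 (P1/RW1/US1/PS0)
  ⇒ phys 0x355DD  [4 reads]
#1 VA=0xA84C1800C49 (w,user):
  lvl0: tbl 0x2B, slot 21 ⇒ 0x38007 (P1/RW1/US1/PS0)
  lvl1: tbl 0x38, slot 19 ⇒ 0x39007 (P1/RW1/US1/PS0)
  lvl2: tbl 0x39, slot 12 ⇒ 0x1D000 (P0/RW0/US0/PS0)
  ✗ PAGE_NOT_PRESENT  [3 reads]
#2 VA=0x70541602156 (r,user):
  lvl0: tbl 0x2B, slot 14 ⇒ 0x3D007 (P1/RW1/US1/PS0)
  lvl1: tbl 0x3D, slot 21 ⇒ 0x41007 (P1/RW1/US1/PS0)
  lvl2: tbl 0x41, slot 11 ⇒ 0x43007 (P1/RW1/US1/PS0)
  lvl3: tbl 0x43, slot 2 ⇒ 0x44003 (P1/RW1/US0/PS0)
  ✗ PROTECTION_VIOLATION  [4 reads]

Access #2 PA: FAULT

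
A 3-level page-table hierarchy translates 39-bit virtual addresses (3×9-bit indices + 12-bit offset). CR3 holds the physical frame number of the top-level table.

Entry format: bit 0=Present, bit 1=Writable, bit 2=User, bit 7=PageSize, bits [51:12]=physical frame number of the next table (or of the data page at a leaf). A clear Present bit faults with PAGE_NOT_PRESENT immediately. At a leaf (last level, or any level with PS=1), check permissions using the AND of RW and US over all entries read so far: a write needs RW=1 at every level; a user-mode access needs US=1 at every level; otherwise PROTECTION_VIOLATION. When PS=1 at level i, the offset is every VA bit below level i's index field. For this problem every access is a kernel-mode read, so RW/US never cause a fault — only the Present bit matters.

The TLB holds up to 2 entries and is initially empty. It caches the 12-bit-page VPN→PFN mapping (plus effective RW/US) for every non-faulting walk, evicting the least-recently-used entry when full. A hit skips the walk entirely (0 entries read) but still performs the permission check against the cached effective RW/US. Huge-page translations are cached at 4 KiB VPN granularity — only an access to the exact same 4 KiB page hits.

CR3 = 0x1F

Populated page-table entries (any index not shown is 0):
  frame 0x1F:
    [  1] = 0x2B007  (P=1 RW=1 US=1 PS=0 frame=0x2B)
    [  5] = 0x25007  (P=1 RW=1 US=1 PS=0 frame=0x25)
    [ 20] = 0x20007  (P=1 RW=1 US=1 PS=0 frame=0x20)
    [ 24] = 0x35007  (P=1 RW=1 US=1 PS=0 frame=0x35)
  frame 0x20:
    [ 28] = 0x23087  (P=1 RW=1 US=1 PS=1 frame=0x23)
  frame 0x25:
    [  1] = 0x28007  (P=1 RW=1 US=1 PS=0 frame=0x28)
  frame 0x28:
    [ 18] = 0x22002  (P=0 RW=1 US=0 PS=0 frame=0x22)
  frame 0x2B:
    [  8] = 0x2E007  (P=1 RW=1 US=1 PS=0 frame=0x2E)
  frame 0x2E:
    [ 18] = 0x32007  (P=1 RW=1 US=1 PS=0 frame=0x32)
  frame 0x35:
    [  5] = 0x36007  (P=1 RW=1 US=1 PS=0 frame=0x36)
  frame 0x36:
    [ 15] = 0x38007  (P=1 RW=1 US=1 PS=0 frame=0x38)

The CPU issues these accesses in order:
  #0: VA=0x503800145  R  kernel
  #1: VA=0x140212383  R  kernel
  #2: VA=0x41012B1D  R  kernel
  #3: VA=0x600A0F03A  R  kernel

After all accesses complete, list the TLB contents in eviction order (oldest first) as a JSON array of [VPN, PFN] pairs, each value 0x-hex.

Walk each access:
#0 VA=0x503800145 (r,kernel):
  [0] read 0x1F idx=20: raw=0x20007 flags P=1 W=1 U=1 S=0
  [1] read 0x20 idx=28: raw=0x23087 flags P=1 W=1 U=1 S=1
  ⇒ phys 0x23145 (huge @L1)  [2 reads]
#1 VA=0x140212383 (r,kernel):
  [0] read 0x1F idx=5: raw=0x25007 flags P=1 W=1 U=1 S=0
  [1] read 0x25 idx=1: raw=0x28007 flags P=1 W=1 U=1 S=0
  [2] read 0x28 idx=18: raw=0x22002 flags P=0 W=1 U=0 S=0
  ✗ PAGE_NOT_PRESENT  [3 reads]
#2 VA=0x41012B1D (r,kernel):
  [0] read 0x1F idx=1: raw=0x2B007 flags P=1 W=1 U=1 S=0
  [1] read 0x2B idx=8: raw=0x2E007 flags P=1 W=1 U=1 S=0
  [2] read 0x2E idx=18: raw=0x32007 flags P=1 W=1 U=1 S=0
  ⇒ phys 0x32B1D  [3 reads]
#3 VA=0x600A0F03A (r,kernel):
  [0] read 0x1F idx=24: raw=0x35007 flags P=1 W=1 U=1 S=0
  [1] read 0x35 idx=5: raw=0x36007 flags P=1 W=1 U=1 S=0
  [2] read 0x36 idx=15: raw=0x38007 flags P=1 W=1 U=1 S=0
  ⇒ phys 0x3803A  [3 reads]

TLB: [["0x41012", "0x32"], ["0x600A0F", "0x38"]]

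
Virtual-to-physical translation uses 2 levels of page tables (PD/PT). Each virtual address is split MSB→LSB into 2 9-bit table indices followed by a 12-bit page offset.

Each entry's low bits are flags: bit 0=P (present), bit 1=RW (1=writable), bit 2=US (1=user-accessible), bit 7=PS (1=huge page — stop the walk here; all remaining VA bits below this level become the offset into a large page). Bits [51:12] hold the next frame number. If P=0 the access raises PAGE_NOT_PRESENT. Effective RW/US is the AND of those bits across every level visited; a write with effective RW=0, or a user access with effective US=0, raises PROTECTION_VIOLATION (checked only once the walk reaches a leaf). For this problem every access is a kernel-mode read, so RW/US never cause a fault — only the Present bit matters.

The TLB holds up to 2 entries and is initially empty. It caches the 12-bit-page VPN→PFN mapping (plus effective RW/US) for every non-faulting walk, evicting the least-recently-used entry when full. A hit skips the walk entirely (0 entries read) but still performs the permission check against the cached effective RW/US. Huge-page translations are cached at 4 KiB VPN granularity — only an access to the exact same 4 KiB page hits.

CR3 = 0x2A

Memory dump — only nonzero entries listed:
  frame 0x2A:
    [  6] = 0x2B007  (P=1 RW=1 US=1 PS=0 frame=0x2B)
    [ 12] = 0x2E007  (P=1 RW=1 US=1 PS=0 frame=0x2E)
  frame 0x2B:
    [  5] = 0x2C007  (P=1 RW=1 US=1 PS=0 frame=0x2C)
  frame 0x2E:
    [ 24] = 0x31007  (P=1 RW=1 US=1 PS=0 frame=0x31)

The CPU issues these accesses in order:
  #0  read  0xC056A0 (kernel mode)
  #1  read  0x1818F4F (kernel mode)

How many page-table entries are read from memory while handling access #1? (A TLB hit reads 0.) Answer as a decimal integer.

Trace:
#0 VA=0xC056A0 (r,kernel):
  L0 @0x2A[6] → 0x2B007  P=1,RW=1,US=1,PS=0
  L1 @0x2B[5] → 0x2C007  P=1,RW=1,US=1,PS=0
  ⇒ phys 0x2C6A0  [2 reads]
#1 VA=0x1818F4F (r,kernel):
  L0 @0x2A[12] → 0x2E007  P=1,RW=1,US=1,PS=0
  L1 @0x2E[24] → 0x31007  P=1,RW=1,US=1,PS=0
  ⇒ phys 0x31F4F  [2 reads]

Entries read for #1: 2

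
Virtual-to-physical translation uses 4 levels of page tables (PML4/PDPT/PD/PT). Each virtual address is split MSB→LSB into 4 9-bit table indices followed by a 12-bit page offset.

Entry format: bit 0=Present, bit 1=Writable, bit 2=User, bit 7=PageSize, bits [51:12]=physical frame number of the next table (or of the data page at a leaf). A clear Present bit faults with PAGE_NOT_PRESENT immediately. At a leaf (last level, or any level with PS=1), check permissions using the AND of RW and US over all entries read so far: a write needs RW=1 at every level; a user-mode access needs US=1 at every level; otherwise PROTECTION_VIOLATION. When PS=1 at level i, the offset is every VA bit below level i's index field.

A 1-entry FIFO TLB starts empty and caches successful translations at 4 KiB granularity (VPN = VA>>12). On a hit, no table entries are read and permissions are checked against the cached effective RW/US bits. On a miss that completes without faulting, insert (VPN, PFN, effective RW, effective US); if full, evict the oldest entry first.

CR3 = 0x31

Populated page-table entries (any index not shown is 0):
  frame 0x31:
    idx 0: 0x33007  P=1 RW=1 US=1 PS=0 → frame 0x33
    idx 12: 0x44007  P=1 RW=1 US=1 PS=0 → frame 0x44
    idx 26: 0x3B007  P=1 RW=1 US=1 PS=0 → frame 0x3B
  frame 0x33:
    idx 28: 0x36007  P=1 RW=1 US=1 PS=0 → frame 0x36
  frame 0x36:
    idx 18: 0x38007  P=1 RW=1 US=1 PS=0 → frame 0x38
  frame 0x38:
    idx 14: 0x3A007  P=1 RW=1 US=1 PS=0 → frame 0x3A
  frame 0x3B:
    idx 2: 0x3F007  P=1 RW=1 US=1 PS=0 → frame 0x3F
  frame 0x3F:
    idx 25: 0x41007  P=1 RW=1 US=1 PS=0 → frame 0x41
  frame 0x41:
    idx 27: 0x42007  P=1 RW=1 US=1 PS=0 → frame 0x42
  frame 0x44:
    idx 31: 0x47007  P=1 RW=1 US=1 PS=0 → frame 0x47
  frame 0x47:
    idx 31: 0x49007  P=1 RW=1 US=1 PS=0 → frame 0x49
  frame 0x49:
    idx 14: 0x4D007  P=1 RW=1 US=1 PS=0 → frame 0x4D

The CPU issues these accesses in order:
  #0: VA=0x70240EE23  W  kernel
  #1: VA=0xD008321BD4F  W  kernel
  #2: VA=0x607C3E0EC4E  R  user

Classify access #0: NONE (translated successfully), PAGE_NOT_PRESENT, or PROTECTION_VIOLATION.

Walk each access:
#0 VA=0x70240EE23 (w,kernel):
  [0] read 0x31 idx=0: raw=0x33007 flags P=1 W=1 U=1 S=0
  [1] read 0x33 idx=28: raw=0x36007 flags P=1 W=1 U=1 S=0
  [2] read 0x36 idx=18: raw=0x38007 flags P=1 W=1 U=1 S=0
  [3] read 0x38 idx=14: raw=0x3A007 flags P=1 W=1 U=1 S=0
  → PA=0x3AE23  (4 entries read)
#1 VA=0xD008321BD4F (w,kernel):
  [0] read 0x31 idx=26: raw=0x3B007 flags P=1 W=1 U=1 S=0
  [1] read 0x3B idx=2: raw=0x3F007 flags P=1 W=1 U=1 S=0
  [2] read 0x3F idx=25: raw=0x41007 flags P=1 W=1 U=1 S=0
  [3] read 0x41 idx=27: raw=0x42007 flags P=1 W=1 U=1 S=0
  → PA=0x42D4F  (4 entries read)
#2 VA=0x607C3E0EC4E (r,user):
  [0] read 0x31 idx=12: raw=0x44007 flags P=1 W=1 U=1 S=0
  [1] read 0x44 idx=31: raw=0x47007 flags P=1 W=1 U=1 S=0
  [2] read 0x47 idx=31: raw=0x49007 flags P=1 W=1 U=1 S=0
  [3] read 0x49 idx=14: raw=0x4D007 flags P=1 W=1 U=1 S=0
  → PA=0x4DC4E  (4 entries read)

Access #0 fault: NONE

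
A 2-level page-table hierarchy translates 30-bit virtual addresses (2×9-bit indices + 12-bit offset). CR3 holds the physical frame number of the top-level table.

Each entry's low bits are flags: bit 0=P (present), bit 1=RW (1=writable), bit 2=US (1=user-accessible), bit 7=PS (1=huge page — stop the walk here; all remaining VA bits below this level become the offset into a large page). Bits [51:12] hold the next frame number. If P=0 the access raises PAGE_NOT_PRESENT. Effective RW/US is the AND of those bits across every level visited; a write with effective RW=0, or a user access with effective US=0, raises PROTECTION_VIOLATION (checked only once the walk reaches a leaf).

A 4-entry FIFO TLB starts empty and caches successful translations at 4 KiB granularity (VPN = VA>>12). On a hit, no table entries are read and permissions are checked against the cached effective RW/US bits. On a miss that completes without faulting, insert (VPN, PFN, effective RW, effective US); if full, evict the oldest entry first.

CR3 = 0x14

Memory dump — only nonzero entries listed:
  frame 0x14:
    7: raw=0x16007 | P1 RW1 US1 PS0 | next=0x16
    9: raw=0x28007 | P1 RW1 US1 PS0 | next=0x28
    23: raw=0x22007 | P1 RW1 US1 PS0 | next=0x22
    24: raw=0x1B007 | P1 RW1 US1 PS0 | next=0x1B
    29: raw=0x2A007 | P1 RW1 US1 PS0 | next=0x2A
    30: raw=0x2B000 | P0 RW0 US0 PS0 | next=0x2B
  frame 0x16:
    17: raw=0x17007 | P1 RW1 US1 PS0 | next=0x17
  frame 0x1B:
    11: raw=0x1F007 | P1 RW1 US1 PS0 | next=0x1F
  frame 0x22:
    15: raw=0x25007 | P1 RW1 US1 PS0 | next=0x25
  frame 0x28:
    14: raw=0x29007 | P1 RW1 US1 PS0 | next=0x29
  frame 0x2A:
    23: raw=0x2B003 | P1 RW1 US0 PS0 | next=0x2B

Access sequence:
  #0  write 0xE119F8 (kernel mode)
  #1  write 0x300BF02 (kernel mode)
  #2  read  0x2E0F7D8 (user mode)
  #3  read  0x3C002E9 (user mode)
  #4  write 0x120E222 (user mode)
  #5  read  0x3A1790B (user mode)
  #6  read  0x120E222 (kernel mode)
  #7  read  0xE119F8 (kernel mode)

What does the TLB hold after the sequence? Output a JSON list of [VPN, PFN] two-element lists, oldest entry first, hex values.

Walk each access:
#0 VA=0xE119F8 (w,kernel):
  [0] read 0x14 idx=7: raw=0x16007 flags P=1 W=1 U=1 S=0
  [1] read 0x16 idx=17: raw=0x17007 flags P=1 W=1 U=1 S=0
  ✓ 0x179F8  — 2 lookups
#1 VA=0x300BF02 (w,kernel):
  [0] read 0x14 idx=24: raw=0x1B007 flags P=1 W=1 U=1 S=0
  [1] read 0x1B idx=11: raw=0x1F007 flags P=1 W=1 U=1 S=0
  ✓ 0x1FF02  — 2 lookups
#2 VA=0x2E0F7D8 (r,user):
  [0] read 0x14 idx=23: raw=0x22007 flags P=1 W=1 U=1 S=0
  [1] read 0x22 idx=15: raw=0x25007 flags P=1 W=1 U=1 S=0
  ✓ 0x257D8  — 2 lookups
#3 VA=0x3C002E9 (r,user):
  [0] read 0x14 idx=30: raw=0x2B000 flags P=0 W=0 U=0 S=0
  ⇒ fault: PAGE_NOT_PRESENT  — 1 lookups
#4 VA=0x120E222 (w,user):
  [0] read 0x14 idx=9: raw=0x28007 flags P=1 W=1 U=1 S=0
  [1] read 0x28 idx=14: raw=0x29007 flags P=1 W=1 U=1 S=0
  ✓ 0x29222  — 2 lookups
#5 VA=0x3A1790B (r,user):
  [0] read 0x14 idx=29: raw=0x2A007 flags P=1 W=1 U=1 S=0
  [1] read 0x2A idx=23: raw=0x2B003 flags P=1 W=1 U=0 S=0
  ⇒ fault: PROTECTION_VIOLATION  — 2 lookups
#6 VA=0x120E222 (r,kernel):
  TLB hit vpn=0x120E → PA=0x29222
#7 VA=0xE119F8 (r,kernel):
  TLB hit vpn=0xE11 → PA=0x179F8

TLB: [["0xE11", "0x17"], ["0x300B", "0x1F"], ["0x2E0F", "0x25"], ["0x120E", "0x29"]]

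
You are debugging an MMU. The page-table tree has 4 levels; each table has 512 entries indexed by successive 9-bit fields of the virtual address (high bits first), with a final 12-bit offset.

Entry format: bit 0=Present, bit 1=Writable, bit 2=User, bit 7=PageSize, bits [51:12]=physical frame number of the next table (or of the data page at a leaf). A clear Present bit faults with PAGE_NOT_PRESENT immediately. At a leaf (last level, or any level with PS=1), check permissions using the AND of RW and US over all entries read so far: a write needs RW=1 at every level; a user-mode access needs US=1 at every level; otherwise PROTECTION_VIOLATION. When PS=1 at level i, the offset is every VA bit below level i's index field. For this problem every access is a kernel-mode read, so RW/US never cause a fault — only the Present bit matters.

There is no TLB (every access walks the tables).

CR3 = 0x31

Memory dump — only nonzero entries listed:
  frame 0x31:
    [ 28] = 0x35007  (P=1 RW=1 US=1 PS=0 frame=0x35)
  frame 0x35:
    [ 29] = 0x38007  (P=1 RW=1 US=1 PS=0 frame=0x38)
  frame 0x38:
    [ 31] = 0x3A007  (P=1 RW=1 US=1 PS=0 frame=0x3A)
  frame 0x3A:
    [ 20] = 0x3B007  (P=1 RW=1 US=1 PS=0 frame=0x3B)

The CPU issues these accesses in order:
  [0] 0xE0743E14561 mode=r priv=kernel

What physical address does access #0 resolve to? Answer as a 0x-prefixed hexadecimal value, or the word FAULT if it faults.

Trace:
#0 VA=0xE0743E14561 (r,kernel):
  [0] read 0x31 idx=28: raw=0x35007 flags P=1 W=1 U=1 S=0
  [1] read 0x35 idx=29: raw=0x38007 flags P=1 W=1 U=1 S=0
  [2] read 0x38 idx=31: raw=0x3A007 flags P=1 W=1 U=1 S=0
  [3] read 0x3A idx=20: raw=0x3B007 flags P=1 W=1 U=1 S=0
  ✓ 0x3B561  — 4 lookups

Access #0 PA: 0x3B561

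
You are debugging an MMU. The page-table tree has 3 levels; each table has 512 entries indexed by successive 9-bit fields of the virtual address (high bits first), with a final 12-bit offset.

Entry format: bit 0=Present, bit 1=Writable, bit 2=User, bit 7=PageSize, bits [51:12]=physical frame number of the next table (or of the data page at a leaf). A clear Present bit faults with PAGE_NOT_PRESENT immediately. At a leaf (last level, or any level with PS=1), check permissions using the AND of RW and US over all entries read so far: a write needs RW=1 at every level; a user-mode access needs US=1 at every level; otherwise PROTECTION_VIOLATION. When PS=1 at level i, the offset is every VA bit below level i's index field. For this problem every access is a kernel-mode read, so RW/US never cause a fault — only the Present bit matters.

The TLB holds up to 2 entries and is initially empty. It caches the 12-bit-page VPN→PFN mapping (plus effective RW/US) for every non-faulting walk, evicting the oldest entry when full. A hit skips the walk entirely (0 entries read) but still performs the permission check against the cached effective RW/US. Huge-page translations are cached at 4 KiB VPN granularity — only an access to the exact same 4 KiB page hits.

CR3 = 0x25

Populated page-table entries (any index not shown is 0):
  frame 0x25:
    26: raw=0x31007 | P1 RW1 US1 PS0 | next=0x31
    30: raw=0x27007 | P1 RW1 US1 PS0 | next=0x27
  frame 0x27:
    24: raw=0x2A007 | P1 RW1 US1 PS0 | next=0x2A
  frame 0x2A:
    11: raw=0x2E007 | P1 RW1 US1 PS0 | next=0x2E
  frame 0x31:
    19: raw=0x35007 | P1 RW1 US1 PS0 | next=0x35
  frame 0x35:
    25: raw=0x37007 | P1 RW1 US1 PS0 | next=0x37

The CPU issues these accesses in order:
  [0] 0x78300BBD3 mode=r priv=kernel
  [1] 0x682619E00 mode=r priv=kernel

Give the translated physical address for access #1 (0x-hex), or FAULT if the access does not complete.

Walk each access:
#0 VA=0x78300BBD3 (r,kernel):
  L0: frame=0x25 idx=30 entry=0x27007 [P=1 RW=1 US=1 PS=0]
  L1: frame=0x27 idx=24 entry=0x2A007 [P=1 RW=1 US=1 PS=0]
  L2: frame=0x2A idx=11 entry=0x2E007 [P=1 RW=1 US=1 PS=0]
  ✓ 0x2EBD3  — 3 lookups
#1 VA=0x682619E00 (r,kernel):
  L0: frame=0x25 idx=26 entry=0x31007 [P=1 RW=1 US=1 PS=0]
  L1: frame=0x31 idx=19 entry=0x35007 [P=1 RW=1 US=1 PS=0]
  L2: frame=0x35 idx=25 entry=0x37007 [P=1 RW=1 US=1 PS=0]
  ✓ 0x37E00  — 3 lookups

Access #1 PA: 0x37E00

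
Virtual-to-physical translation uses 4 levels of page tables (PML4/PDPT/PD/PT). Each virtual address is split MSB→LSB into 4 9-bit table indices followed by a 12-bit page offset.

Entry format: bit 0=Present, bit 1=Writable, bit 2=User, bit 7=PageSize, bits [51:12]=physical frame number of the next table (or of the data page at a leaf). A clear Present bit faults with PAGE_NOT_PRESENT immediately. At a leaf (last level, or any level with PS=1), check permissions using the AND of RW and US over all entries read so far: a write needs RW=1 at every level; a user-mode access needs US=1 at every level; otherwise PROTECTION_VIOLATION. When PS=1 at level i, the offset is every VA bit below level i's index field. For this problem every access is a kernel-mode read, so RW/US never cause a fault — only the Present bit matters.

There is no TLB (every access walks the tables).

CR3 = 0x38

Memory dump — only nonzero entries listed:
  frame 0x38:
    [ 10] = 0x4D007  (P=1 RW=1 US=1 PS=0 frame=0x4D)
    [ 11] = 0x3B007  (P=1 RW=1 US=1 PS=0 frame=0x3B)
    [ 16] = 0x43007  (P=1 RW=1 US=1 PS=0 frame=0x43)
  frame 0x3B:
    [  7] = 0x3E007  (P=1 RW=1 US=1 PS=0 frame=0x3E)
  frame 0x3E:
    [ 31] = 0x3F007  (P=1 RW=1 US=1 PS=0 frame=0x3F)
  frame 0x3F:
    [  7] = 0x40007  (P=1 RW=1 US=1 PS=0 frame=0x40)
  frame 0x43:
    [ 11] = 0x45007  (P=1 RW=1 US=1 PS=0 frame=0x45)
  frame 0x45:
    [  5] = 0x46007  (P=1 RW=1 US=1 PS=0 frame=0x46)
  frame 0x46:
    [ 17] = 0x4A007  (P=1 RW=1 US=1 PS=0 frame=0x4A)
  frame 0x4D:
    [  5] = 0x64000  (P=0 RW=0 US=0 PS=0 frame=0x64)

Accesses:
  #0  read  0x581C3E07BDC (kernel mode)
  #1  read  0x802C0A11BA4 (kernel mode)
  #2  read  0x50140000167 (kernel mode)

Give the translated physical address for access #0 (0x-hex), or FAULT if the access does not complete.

Walk each access:
#0 VA=0x581C3E07BDC (r,kernel):
  lvl0: tbl 0x38, slot 11 ⇒ 0x3B007 (P1/RW1/US1/PS0)
  lvl1: tbl 0x3B, slot 7 ⇒ 0x3E007 (P1/RW1/US1/PS0)
  lvl2: tbl 0x3E, slot 31 ⇒ 0x3F007 (P1/RW1/US1/PS0)
  lvl3: tbl 0x3F, slot 7 ⇒ 0x40007 (P1/RW1/US1/PS0)
  ⇒ phys 0x40BDC  [4 reads]
#1 VA=0x802C0A11BA4 (r,kernel):
  lvl0: tbl 0x38, slot 16 ⇒ 0x43007 (P1/RW1/US1/PS0)
  lvl1: tbl 0x43, slot 11 ⇒ 0x45007 (P1/RW1/US1/PS0)
  lvl2: tbl 0x45, slot 5 ⇒ 0x46007 (P1/RW1/US1/PS0)
  lvl3: tbl 0x46, slot 17 ⇒ 0x4A007 (P1/RW1/US1/PS0)
  ⇒ phys 0x4ABA4  [4 reads]
#2 VA=0x50140000167 (r,kernel):
  lvl0: tbl 0x38, slot 10 ⇒ 0x4D007 (P1/RW1/US1/PS0)
  lvl1: tbl 0x4D, slot 5 ⇒ 0x64000 (P0/RW0/US0/PS0)
  → PAGE_NOT_PRESENT  (2 entries read)

Access #0 PA: 0x40BDC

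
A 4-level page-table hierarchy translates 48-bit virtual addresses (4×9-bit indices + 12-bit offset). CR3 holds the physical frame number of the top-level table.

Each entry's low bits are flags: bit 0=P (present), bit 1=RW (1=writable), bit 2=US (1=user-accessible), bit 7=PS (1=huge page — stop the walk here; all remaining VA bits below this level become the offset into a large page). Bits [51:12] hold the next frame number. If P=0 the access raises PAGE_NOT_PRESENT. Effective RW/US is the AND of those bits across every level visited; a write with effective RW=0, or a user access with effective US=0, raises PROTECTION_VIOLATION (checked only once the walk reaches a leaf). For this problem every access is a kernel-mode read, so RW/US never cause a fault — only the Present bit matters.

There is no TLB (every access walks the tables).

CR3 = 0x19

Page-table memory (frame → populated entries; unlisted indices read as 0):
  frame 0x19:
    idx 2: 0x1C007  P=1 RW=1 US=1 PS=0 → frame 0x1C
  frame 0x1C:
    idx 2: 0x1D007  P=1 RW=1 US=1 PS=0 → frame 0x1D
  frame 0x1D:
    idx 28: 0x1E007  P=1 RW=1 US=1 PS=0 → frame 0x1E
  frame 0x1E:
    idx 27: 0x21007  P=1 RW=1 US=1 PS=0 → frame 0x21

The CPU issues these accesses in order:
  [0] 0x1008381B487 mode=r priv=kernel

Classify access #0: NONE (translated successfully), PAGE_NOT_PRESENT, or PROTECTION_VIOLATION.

Walk each access:
#0 VA=0x1008381B487 (r,kernel):
  L0: frame=0x19 idx=2 entry=0x1C007 [P=1 RW=1 US=1 PS=0]
  L1: frame=0x1C idx=2 entry=0x1D007 [P=1 RW=1 US=1 PS=0]
  L2: frame=0x1D idx=28 entry=0x1E007 [P=1 RW=1 US=1 PS=0]
  L3: frame=0x1E idx=27 entry=0x21007 [P=1 RW=1 US=1 PS=0]
  → PA=0x21487  (4 entries read)

Access #0 fault: NONE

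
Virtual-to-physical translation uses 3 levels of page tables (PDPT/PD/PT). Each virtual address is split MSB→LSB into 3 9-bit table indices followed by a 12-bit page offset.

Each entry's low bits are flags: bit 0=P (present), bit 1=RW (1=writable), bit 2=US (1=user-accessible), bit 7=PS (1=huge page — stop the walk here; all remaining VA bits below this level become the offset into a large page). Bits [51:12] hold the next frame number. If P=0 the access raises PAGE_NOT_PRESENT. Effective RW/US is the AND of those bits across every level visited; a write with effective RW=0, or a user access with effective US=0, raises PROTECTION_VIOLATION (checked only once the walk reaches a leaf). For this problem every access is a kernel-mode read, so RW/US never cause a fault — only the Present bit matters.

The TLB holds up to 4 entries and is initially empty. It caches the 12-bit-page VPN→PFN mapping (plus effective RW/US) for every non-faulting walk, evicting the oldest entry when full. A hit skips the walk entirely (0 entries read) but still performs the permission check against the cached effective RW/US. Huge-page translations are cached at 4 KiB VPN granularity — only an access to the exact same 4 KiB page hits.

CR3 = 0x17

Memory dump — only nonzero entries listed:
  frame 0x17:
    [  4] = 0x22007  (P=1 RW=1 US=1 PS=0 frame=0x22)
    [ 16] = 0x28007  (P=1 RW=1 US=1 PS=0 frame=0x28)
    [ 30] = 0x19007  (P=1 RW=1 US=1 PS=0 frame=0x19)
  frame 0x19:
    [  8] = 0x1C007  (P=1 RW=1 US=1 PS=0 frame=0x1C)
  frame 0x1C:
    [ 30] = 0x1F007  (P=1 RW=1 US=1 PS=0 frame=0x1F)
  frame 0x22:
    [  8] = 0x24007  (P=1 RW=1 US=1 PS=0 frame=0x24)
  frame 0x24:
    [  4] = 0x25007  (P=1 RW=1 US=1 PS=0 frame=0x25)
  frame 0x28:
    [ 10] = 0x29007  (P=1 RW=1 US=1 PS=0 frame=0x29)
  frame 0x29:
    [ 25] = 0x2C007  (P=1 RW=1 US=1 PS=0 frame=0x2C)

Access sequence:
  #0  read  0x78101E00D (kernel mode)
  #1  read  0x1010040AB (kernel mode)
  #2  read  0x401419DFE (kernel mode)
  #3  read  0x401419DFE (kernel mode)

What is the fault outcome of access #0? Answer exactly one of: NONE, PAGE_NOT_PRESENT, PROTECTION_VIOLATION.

Walk each access:
#0 VA=0x78101E00D (r,kernel):
  [0] read 0x17 idx=30: raw=0x19007 flags P=1 W=1 U=1 S=0
  [1] read 0x19 idx=8: raw=0x1C007 flags P=1 W=1 U=1 S=0
  [2] read 0x1C idx=30: raw=0x1F007 flags P=1 W=1 U=1 S=0
  → PA=0x1F00D  (3 entries read)
#1 VA=0x1010040AB (r,kernel):
  [0] read 0x17 idx=4: raw=0x22007 flags P=1 W=1 U=1 S=0
  [1] read 0x22 idx=8: raw=0x24007 flags P=1 W=1 U=1 S=0
  [2] read 0x24 idx=4: raw=0x25007 flags P=1 W=1 U=1 S=0
  → PA=0x250AB  (3 entries read)
#2 VA=0x401419DFE (r,kernel):
  [0] read 0x17 idx=16: raw=0x28007 flags P=1 W=1 U=1 S=0
  [1] read 0x28 idx=10: raw=0x29007 flags P=1 W=1 U=1 S=0
  [2] read 0x29 idx=25: raw=0x2C007 flags P=1 W=1 U=1 S=0
  → PA=0x2CDFE  (3 entries read)
#3 VA=0x401419DFE (r,kernel):
  TLB hit vpn=0x401419 → PA=0x2CDFE

Access #0 fault: NONE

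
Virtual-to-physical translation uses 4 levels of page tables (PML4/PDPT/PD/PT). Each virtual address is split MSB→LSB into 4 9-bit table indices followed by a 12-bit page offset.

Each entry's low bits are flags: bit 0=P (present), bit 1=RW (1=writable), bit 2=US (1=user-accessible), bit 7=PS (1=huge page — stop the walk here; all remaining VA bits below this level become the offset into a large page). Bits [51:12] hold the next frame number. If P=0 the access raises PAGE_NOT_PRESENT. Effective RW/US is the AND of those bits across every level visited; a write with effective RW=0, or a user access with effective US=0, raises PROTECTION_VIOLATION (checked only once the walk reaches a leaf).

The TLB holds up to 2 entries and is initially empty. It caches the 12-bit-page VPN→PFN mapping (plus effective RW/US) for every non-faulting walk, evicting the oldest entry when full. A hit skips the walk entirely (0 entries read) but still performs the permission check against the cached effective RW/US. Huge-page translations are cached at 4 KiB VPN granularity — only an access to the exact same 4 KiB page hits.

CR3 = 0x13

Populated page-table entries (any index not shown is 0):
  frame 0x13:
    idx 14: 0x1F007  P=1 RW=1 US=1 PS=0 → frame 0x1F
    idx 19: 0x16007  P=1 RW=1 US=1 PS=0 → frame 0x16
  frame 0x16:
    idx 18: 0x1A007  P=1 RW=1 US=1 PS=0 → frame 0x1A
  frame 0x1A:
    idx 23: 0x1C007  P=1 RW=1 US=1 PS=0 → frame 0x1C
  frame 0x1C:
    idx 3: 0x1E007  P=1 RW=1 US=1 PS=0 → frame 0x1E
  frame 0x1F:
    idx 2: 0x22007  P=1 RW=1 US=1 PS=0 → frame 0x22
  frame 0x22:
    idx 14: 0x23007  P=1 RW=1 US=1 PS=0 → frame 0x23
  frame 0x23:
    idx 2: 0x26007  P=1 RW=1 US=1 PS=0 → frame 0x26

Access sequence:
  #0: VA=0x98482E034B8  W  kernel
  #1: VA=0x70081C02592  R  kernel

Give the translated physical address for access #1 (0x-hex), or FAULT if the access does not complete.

Per-access translation:
#0 VA=0x98482E034B8 (w,kernel):
  lvl0: tbl 0x13, slot 19 ⇒ 0x16007 (P1/RW1/US1/PS0)
  lvl1: tbl 0x16, slot 18 ⇒ 0x1A007 (P1/RW1/US1/PS0)
  lvl2: tbl 0x1A, slot 23 ⇒ 0x1C007 (P1/RW1/US1/PS0)
  lvl3: tbl 0x1C, slot 3 ⇒ 0x1E007 (P1/RW1/US1/PS0)
  → PA=0x1E4B8  (4 entries read)
#1 VA=0x70081C02592 (r,kernel):
  lvl0: tbl 0x13, slot 14 ⇒ 0x1F007 (P1/RW1/US1/PS0)
  lvl1: tbl 0x1F, slot 2 ⇒ 0x22007 (P1/RW1/US1/PS0)
  lvl2: tbl 0x22, slot 14 ⇒ 0x23007 (P1/RW1/US1/PS0)
  lvl3: tbl 0x23, slot 2 ⇒ 0x26007 (P1/RW1/US1/PS0)
  → PA=0x26592  (4 entries read)

Access #1 PA: 0x26592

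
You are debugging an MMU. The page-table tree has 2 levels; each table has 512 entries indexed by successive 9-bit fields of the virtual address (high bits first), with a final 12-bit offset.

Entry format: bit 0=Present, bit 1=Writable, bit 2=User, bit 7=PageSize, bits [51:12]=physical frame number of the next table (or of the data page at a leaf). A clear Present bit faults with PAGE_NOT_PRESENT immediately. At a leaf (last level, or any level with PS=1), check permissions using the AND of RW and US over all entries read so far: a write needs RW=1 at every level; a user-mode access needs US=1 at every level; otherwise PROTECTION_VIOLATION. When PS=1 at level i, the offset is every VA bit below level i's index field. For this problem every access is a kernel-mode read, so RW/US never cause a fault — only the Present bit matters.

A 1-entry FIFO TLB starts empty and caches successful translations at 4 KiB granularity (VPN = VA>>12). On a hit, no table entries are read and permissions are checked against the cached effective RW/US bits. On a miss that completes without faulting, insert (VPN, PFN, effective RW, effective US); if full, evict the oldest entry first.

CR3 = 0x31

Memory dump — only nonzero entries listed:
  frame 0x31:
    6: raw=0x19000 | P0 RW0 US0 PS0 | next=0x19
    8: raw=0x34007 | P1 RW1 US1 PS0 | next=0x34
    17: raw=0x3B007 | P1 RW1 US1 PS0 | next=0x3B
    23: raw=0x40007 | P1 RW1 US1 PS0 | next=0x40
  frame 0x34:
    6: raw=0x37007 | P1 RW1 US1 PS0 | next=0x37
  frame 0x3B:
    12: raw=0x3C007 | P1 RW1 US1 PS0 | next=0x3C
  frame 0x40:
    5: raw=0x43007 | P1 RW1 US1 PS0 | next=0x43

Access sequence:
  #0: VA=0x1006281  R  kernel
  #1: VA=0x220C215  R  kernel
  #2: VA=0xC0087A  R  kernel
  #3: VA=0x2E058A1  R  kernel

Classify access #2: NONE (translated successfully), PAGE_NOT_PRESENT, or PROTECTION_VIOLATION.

Trace:
#0 VA=0x1006281 (r,kernel):
  L0 @0x31[8] → 0x34007  P=1,RW=1,US=1,PS=0
  L1 @0x34[6] → 0x37007  P=1,RW=1,US=1,PS=0
  → PA=0x37281  (2 entries read)
#1 VA=0x220C215 (r,kernel):
  L0 @0x31[17] → 0x3B007  P=1,RW=1,US=1,PS=0
  L1 @0x3B[12] → 0x3C007  P=1,RW=1,US=1,PS=0
  → PA=0x3C215  (2 entries read)
#2 VA=0xC0087A (r,kernel):
  L0 @0x31[6] → 0x19000  P=0,RW=0,US=0,PS=0
  ⇒ fault: PAGE_NOT_PRESENT  — 1 lookups
#3 VA=0x2E058A1 (r,kernel):
  L0 @0x31[23] → 0x40007  P=1,RW=1,US=1,PS=0
  L1 @0x40[5] → 0x43007  P=1,RW=1,US=1,PS=0
  → PA=0x438A1  (2 entries read)

Access #2 fault: PAGE_NOT_PRESENT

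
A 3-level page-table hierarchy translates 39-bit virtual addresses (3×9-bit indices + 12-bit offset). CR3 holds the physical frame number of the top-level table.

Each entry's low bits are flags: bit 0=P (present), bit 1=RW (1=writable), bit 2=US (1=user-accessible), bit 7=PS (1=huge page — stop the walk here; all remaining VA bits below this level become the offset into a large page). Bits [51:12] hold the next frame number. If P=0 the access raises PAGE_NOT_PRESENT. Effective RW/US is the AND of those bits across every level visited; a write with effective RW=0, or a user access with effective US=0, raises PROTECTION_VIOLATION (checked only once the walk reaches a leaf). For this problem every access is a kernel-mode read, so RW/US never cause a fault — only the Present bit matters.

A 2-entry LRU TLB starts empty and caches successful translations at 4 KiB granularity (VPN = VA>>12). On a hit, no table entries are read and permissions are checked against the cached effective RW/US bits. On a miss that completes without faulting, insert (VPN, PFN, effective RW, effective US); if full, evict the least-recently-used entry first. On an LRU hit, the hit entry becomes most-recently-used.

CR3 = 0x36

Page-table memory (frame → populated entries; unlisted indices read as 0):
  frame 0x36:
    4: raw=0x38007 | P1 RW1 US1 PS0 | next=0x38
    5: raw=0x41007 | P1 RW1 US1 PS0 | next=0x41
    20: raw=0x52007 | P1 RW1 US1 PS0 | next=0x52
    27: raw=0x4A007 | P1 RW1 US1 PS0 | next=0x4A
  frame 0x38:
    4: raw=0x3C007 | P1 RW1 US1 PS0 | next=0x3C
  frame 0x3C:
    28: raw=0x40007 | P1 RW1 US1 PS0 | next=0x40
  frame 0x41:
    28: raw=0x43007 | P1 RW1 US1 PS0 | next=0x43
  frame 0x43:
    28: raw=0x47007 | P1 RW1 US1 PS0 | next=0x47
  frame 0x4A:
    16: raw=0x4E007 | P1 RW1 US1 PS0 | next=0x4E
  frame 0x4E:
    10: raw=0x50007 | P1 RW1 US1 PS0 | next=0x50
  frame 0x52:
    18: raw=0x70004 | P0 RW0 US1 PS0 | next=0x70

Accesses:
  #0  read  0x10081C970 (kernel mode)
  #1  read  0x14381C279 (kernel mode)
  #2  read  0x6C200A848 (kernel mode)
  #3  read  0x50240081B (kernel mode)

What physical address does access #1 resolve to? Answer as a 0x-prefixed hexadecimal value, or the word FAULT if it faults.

Per-access translation:
#0 VA=0x10081C970 (r,kernel):
  [0] read 0x36 idx=4: raw=0x38007 flags P=1 W=1 U=1 S=0
  [1] read 0x38 idx=4: raw=0x3C007 flags P=1 W=1 U=1 S=0
  [2] read 0x3C idx=28: raw=0x40007 flags P=1 W=1 U=1 S=0
  ✓ 0x40970  — 3 lookups
#1 VA=0x14381C279 (r,kernel):
  [0] read 0x36 idx=5: raw=0x41007 flags P=1 W=1 U=1 S=0
  [1] read 0x41 idx=28: raw=0x43007 flags P=1 W=1 U=1 S=0
  [2] read 0x43 idx=28: raw=0x47007 flags P=1 W=1 U=1 S=0
  ✓ 0x47279  — 3 lookups
#2 VA=0x6C200A848 (r,kernel):
  [0] read 0x36 idx=27: raw=0x4A007 flags P=1 W=1 U=1 S=0
  [1] read 0x4A idx=16: raw=0x4E007 flags P=1 W=1 U=1 S=0
  [2] read 0x4E idx=10: raw=0x50007 flags P=1 W=1 U=1 S=0
  ✓ 0x50848  — 3 lookups
#3 VA=0x50240081B (r,kernel):
  [0] read 0x36 idx=20: raw=0x52007 flags P=1 W=1 U=1 S=0
  [1] read 0x52 idx=18: raw=0x70004 flags P=0 W=0 U=1 S=0
  → PAGE_NOT_PRESENT  (2 entries read)

Access #1 PA: 0x47279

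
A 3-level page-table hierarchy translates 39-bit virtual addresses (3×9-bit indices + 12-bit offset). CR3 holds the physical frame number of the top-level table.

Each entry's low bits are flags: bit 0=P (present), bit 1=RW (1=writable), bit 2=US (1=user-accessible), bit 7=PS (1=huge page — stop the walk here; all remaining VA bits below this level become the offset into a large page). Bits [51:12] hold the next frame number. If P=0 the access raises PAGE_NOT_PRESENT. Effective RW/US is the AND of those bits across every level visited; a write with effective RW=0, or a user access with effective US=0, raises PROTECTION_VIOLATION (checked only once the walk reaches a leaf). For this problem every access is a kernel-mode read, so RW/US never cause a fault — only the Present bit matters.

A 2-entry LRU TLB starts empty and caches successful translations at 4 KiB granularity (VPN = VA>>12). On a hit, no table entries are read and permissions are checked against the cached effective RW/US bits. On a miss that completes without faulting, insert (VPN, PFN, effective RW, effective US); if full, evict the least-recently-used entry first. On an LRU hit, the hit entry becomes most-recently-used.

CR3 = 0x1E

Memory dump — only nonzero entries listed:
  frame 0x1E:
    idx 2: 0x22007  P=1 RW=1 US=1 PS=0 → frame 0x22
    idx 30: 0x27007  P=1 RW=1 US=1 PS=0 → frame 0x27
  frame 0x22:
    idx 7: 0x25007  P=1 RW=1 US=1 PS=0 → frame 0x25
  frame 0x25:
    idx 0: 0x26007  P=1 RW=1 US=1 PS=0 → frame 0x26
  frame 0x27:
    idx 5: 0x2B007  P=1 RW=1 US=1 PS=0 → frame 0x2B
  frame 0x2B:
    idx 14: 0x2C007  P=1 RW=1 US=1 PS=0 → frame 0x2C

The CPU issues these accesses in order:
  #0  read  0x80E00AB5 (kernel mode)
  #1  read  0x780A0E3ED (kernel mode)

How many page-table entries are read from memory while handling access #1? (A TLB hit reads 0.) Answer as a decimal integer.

Walk each access:
#0 VA=0x80E00AB5 (r,kernel):
  [0] read 0x1E idx=2: raw=0x22007 flags P=1 W=1 U=1 S=0
  [1] read 0x22 idx=7: raw=0x25007 flags P=1 W=1 U=1 S=0
  [2] read 0x25 idx=0: raw=0x26007 flags P=1 W=1 U=1 S=0
  ⇒ phys 0x26AB5  [3 reads]
#1 VA=0x780A0E3ED (r,kernel):
  [0] read 0x1E idx=30: raw=0x27007 flags P=1 W=1 U=1 S=0
  [1] read 0x27 idx=5: raw=0x2B007 flags P=1 W=1 U=1 S=0
  [2] read 0x2B idx=14: raw=0x2C007 flags P=1 W=1 U=1 S=0
  ⇒ phys 0x2C3ED  [3 reads]

Entries read for #1: 3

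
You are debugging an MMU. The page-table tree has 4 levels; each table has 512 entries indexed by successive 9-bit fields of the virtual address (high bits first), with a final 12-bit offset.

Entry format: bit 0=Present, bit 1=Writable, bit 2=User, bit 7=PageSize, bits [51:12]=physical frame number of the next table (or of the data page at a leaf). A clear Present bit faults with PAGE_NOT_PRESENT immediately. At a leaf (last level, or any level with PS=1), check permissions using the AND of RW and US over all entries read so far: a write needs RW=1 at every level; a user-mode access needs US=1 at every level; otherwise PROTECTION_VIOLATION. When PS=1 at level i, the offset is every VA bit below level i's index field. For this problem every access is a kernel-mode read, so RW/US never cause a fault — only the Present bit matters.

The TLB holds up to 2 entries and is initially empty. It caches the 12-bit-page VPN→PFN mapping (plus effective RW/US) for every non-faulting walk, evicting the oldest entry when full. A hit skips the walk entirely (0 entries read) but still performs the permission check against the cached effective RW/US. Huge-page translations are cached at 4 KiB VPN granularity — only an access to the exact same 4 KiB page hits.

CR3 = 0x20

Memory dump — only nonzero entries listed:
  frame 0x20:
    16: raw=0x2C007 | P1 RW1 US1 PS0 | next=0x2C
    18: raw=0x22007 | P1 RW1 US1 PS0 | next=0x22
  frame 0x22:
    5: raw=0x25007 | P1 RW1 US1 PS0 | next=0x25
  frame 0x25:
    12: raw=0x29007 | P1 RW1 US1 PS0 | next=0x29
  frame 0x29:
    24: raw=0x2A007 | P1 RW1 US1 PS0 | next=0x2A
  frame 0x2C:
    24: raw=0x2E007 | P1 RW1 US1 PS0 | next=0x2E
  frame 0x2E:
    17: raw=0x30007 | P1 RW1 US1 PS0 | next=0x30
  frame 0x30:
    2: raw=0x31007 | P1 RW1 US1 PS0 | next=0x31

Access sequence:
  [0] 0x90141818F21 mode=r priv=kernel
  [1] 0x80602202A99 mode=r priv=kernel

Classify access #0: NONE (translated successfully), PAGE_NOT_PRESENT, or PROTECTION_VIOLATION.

Walk each access:
#0 VA=0x90141818F21 (r,kernel):
  lvl0: tbl 0x20, slot 18 ⇒ 0x22007 (P1/RW1/US1/PS0)
  lvl1: tbl 0x22, slot 5 ⇒ 0x25007 (P1/RW1/US1/PS0)
  lvl2: tbl 0x25, slot 12 ⇒ 0x29007 (P1/RW1/US1/PS0)
  lvl3: tbl 0x29, slot 24 ⇒ 0x2A007 (P1/RW1/US1/PS0)
  ✓ 0x2AF21  — 4 lookups
#1 VA=0x80602202A99 (r,kernel):
  lvl0: tbl 0x20, slot 16 ⇒ 0x2C007 (P1/RW1/US1/PS0)
  lvl1: tbl 0x2C, slot 24 ⇒ 0x2E007 (P1/RW1/US1/PS0)
  lvl2: tbl 0x2E, slot 17 ⇒ 0x30007 (P1/RW1/US1/PS0)
  lvl3: tbl 0x30, slot 2 ⇒ 0x31007 (P1/RW1/US1/PS0)
  ✓ 0x31A99  — 4 lookups

Access #0 fault: NONE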